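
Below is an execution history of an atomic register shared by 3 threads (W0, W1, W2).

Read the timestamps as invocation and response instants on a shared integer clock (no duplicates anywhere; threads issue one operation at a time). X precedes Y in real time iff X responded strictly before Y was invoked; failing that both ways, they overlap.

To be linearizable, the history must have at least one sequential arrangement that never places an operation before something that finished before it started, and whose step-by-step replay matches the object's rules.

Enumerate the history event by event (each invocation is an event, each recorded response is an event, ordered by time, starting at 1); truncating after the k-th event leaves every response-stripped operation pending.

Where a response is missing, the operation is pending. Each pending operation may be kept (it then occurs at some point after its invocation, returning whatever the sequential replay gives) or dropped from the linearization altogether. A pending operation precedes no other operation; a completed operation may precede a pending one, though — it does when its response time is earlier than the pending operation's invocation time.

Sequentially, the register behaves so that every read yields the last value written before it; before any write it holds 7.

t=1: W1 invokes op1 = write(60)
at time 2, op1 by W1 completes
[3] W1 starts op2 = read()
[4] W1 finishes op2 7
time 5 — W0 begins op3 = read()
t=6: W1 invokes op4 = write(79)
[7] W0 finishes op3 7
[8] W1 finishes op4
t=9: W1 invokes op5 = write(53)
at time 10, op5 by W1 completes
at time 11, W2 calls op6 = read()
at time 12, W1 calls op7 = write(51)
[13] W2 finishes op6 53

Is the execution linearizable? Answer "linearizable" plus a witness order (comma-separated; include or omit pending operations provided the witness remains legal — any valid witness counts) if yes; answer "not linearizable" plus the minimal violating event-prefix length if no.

not linearizable — minimal violating prefix: 4 events

through event 3 a valid linearization exists; event 4 (op2 responding at time 4) ends that
exhaustive check: the 2 completed atomic register ops admit one real-time order; illegal
for example op1, op2 fails at step 2: op2 read() → 7 is not legal there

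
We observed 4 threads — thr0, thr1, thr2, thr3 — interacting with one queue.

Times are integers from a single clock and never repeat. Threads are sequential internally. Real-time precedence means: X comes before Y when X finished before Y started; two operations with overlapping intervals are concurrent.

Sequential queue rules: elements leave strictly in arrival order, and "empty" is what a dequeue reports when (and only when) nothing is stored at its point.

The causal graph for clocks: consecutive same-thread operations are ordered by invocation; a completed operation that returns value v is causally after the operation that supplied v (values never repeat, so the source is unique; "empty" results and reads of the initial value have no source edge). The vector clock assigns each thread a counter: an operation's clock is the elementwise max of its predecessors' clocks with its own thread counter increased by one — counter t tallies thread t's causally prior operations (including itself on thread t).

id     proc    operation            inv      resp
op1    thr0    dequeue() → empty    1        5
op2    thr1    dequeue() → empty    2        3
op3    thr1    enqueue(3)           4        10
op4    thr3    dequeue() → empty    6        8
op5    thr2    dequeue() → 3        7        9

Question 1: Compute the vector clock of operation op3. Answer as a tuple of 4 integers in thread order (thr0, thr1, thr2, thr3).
(0, 2, 0, 0)

no predecessors for op4 (invoked 6): thr3 increments from zero → (0, 0, 0, 1)
no predecessors for op2 (invoked 2): thr1 increments from zero → (0, 1, 0, 0)
no predecessors for op1 (invoked 1): thr0 increments from zero → (1, 0, 0, 0)
op3 (invocation 4): componentwise max over VC(op2)=(0, 1, 0, 0), +1 at thr1, giving (0, 2, 0, 0)
op5 (invocation 7): componentwise max over VC(op3)=(0, 2, 0, 0), +1 at thr2, giving (0, 2, 1, 0)
target: VC(op3) = (0, 2, 0, 0)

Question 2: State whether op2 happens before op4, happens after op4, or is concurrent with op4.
before

op2 spans [2,3], op4 spans [6,8]
resp(op2)=3 < inv(op4)=6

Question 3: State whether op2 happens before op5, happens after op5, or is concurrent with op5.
before

op2 spans [2,3], op5 spans [7,9]
resp(op2)=3 < inv(op5)=7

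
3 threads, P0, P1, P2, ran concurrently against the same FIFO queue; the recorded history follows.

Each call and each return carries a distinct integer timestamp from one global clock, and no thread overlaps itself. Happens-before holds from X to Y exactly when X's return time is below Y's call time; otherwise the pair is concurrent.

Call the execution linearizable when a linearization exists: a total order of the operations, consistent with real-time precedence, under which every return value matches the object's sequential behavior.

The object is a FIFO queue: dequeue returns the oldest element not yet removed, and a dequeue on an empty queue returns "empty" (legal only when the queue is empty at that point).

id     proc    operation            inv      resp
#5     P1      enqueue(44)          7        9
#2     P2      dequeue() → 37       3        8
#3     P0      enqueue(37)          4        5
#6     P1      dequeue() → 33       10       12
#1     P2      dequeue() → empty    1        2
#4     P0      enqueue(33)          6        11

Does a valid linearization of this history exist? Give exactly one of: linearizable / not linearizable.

linearizable

witness order: #1, #3, #2, #4, #5, #6
step 1: #1 dequeue() → empty — queue <>
step 2: #3 enqueue(37) — queue <37>
step 3: #2 dequeue() → 37 — queue <>
step 4: #4 enqueue(33) — queue <33>
step 5: #5 enqueue(44) — queue <33,44>
step 6: #6 dequeue() → 33 — queue <44>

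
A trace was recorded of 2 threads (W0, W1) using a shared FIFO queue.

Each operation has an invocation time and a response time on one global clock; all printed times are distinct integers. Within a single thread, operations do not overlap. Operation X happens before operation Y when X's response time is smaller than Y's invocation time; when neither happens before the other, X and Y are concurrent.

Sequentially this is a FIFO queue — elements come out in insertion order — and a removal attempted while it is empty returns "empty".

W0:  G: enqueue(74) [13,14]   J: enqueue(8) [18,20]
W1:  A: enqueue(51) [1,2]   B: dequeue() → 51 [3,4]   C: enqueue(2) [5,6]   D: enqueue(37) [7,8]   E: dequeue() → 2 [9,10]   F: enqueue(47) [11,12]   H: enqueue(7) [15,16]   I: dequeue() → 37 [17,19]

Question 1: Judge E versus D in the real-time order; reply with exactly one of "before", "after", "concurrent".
E spans [9,10], D spans [7,8]
resp(D)=8 < inv(E)=9

after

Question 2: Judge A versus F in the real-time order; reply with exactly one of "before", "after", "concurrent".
A spans [1,2], F spans [11,12]
resp(A)=2 < inv(F)=11

before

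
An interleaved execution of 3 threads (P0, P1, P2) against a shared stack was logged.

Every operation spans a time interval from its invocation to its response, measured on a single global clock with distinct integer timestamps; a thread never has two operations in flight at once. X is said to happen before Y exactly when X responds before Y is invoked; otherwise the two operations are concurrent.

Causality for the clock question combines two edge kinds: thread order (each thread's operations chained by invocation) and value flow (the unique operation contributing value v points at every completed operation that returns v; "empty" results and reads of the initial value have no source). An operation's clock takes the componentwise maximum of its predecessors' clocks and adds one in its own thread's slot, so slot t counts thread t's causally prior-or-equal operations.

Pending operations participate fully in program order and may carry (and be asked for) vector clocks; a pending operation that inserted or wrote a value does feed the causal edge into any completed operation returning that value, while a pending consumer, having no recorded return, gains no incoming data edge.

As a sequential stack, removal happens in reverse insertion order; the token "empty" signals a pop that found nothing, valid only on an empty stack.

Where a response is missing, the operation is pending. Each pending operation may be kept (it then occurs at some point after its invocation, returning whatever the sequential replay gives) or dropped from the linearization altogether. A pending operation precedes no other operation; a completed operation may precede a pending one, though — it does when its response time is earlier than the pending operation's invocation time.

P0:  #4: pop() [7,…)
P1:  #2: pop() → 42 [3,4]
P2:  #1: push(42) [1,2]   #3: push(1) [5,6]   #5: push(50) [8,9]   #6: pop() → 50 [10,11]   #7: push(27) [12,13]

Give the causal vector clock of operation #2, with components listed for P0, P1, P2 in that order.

(0, 1, 1)

#1 (invocation 1): nothing precedes it; P2's component alone gives (0, 0, 1)
#4 (invocation 7): nothing precedes it; P0's component alone gives (1, 0, 0)
from VC(#1)=(0, 0, 1), #3 (invoked 5) maxes components and bumps P2 → (0, 0, 2)
from VC(#1)=(0, 0, 1), #2 (invoked 3) maxes components and bumps P1 → (0, 1, 1)
from VC(#3)=(0, 0, 2), #5 (invoked 8) maxes components and bumps P2 → (0, 0, 3)
from VC(#5)=(0, 0, 3), #6 (invoked 10) maxes components and bumps P2 → (0, 0, 4)
from VC(#6)=(0, 0, 4), #7 (invoked 12) maxes components and bumps P2 → (0, 0, 5)
target: VC(#2) = (0, 1, 1)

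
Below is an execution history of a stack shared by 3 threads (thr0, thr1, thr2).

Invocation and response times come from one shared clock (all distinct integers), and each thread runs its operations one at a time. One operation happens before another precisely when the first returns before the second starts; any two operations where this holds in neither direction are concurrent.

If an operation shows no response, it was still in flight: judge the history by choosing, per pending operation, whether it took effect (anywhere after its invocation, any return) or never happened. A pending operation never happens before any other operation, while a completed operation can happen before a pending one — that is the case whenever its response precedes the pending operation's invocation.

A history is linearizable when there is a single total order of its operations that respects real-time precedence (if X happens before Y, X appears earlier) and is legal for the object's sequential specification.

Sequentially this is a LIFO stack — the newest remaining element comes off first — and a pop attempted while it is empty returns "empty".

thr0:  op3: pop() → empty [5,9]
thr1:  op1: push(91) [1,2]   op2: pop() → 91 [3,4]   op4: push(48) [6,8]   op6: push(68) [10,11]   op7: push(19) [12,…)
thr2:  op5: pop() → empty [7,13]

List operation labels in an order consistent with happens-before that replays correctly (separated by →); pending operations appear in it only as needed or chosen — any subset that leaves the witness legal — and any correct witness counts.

after step 1 (op1 push(91)): stack <91>
after step 2 (op2 pop() → 91): stack <>
after step 3 (op3 pop() → empty): stack <>
after step 4 (op5 pop() → empty): stack <>
after step 5 (op4 push(48)): stack <48>
after step 6 (op6 push(68)): stack <48,68>

op1 → op2 → op3 → op5 → op4 → op6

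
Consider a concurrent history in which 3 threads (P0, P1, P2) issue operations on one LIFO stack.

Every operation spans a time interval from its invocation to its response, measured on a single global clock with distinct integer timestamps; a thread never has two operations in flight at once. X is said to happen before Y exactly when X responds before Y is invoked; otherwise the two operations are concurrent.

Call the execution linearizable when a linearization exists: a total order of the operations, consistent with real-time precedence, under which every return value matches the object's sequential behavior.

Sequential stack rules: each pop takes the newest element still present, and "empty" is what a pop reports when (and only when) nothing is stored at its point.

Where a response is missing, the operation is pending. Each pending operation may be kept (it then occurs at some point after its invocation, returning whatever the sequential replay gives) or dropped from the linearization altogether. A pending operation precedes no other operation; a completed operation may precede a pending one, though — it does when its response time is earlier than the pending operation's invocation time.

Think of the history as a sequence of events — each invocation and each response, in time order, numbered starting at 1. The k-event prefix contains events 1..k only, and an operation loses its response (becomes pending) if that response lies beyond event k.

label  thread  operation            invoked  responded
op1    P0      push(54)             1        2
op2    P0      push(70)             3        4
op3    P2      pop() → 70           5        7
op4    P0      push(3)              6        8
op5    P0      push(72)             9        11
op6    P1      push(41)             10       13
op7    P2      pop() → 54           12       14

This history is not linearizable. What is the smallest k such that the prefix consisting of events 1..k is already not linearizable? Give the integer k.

one valid order for events 1..13 is op1, op2, op3, op4, op5, op6:
step 1: op1 push(54) — stack <54>
step 2: op2 push(70) — stack <54,70>
step 3: op3 pop() → 70 — stack <54>
step 4: op4 push(3) — stack <54,3>
step 5: op5 push(72) — stack <54,3,72>
step 6: op6 push(41) — stack <54,3,72,41>
with event 14 included (op7 responding at time 14), all real-time-consistent orders fail
take op1, op2, op3, op4, op5, op6, op7: step 7 already fails, because op7 pop() → 54 cannot occur there
take op1, op2, op3, op4, op5, op7, op6: step 6 already fails, because op7 pop() → 54 cannot occur there

14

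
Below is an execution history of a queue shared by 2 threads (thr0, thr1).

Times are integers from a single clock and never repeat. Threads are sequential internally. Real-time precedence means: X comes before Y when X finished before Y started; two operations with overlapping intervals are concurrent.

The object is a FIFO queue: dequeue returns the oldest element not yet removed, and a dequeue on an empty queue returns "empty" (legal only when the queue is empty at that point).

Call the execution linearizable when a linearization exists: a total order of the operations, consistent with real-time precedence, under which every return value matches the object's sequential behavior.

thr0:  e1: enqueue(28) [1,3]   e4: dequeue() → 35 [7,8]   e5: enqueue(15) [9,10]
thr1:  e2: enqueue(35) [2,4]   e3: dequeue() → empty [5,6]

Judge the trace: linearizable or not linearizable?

prefix check: 1..5 passes, 1..6 fails once e3's time-6 response joins
2 orders of the 3 completed queue ops respect real time; none is legal
take e1, e2, e3: step 3 already fails, because e3 dequeue() → empty cannot occur there
take e2, e1, e3: step 3 already fails, because e3 dequeue() → empty cannot occur there

not linearizable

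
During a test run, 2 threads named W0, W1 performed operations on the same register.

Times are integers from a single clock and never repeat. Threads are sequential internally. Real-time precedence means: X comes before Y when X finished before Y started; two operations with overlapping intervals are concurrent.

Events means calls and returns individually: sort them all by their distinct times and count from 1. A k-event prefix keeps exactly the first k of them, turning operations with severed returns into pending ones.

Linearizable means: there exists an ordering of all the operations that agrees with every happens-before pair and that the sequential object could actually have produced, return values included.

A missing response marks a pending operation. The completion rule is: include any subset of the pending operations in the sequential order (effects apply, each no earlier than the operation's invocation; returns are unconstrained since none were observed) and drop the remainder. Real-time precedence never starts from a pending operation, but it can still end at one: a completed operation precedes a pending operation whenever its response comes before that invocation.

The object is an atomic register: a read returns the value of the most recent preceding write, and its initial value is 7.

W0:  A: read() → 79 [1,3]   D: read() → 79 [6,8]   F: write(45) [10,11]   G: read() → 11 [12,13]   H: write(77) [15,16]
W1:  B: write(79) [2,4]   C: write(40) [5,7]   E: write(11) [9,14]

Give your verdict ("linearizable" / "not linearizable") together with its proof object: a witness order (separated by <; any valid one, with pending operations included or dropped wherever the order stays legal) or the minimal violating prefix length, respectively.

step 1: B write(79) — value 79
step 2: A read() → 79 — value 79
step 3: D read() → 79 — value 79
step 4: C write(40) — value 40
step 5: F write(45) — value 45
step 6: E write(11) — value 11
step 7: G read() → 11 — value 11
step 8: H write(77) — value 77

linearizable — witness: B < A < D < C < F < E < G < H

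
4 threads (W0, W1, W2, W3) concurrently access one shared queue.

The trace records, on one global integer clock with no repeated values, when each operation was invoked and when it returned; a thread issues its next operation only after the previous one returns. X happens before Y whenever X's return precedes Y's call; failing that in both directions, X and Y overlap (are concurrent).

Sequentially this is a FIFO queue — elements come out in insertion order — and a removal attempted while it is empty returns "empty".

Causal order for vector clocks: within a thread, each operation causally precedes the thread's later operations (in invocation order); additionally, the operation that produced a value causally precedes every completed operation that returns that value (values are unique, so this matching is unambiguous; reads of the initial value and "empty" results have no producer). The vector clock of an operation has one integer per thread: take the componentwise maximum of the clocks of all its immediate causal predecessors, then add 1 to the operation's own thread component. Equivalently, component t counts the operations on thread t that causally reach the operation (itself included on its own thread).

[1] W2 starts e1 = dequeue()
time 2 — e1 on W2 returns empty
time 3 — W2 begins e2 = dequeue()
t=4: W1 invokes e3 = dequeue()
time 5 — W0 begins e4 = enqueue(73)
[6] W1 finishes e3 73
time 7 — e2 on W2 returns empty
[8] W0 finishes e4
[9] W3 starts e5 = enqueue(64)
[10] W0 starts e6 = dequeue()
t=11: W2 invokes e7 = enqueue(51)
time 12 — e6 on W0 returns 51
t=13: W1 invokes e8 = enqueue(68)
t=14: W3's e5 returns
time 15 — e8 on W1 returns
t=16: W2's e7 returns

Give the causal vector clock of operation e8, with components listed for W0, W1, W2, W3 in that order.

(1, 2, 0, 0)

e5, invoked 9, has no incoming edges; only W3's bump applies → (0, 0, 0, 1)
e1, invoked 1, has no incoming edges; only W2's bump applies → (0, 0, 1, 0)
e4, invoked 5, has no incoming edges; only W0's bump applies → (1, 0, 0, 0)
VC(e2, invoked at 3): max of VC(e1)=(0, 0, 1, 0), then +1 on thread W2 → (0, 0, 2, 0)
VC(e3, invoked at 4): max of VC(e4)=(1, 0, 0, 0), then +1 on thread W1 → (1, 1, 0, 0)
VC(e7, invoked at 11): max of VC(e2)=(0, 0, 2, 0), then +1 on thread W2 → (0, 0, 3, 0)
VC(e8, invoked at 13): max of VC(e3)=(1, 1, 0, 0), then +1 on thread W1 → (1, 2, 0, 0)
VC(e6, invoked at 10): max of VC(e4)=(1, 0, 0, 0), VC(e7)=(0, 0, 3, 0), then +1 on thread W0 → (2, 0, 3, 0)
target: VC(e8) = (1, 2, 0, 0)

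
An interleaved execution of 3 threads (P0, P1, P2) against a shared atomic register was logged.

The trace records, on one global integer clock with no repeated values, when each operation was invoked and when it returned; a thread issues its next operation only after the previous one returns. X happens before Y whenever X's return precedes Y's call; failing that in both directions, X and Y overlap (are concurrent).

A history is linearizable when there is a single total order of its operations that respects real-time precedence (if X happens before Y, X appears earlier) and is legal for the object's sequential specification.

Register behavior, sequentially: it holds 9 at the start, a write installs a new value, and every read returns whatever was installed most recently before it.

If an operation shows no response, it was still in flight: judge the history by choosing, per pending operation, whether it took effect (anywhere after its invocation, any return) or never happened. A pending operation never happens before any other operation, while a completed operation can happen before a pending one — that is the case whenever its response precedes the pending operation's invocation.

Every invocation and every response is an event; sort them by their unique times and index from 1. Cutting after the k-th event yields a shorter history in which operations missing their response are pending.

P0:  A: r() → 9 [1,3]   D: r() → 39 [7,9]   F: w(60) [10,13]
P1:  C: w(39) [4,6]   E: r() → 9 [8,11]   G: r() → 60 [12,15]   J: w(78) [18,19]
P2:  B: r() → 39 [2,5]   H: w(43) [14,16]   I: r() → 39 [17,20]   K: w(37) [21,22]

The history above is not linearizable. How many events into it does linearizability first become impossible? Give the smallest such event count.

11

events 1..10 are still linearizable — one witness is A, C, B, D:
step 1: A r() → 9 — value 9
step 2: C w(39) — value 39
step 3: B r() → 39 — value 39
step 4: D r() → 39 — value 39
at event 11 (E's time-11 response) nothing linearizes any more
including or dropping the 1 pending operation (F) in any combination fails
one such order, A, B, C, D, E (pending dropped), breaks at step 2 where B r() → 39 is illegal
one such order, A, B, C, E, D (pending dropped), breaks at step 2 where B r() → 39 is illegal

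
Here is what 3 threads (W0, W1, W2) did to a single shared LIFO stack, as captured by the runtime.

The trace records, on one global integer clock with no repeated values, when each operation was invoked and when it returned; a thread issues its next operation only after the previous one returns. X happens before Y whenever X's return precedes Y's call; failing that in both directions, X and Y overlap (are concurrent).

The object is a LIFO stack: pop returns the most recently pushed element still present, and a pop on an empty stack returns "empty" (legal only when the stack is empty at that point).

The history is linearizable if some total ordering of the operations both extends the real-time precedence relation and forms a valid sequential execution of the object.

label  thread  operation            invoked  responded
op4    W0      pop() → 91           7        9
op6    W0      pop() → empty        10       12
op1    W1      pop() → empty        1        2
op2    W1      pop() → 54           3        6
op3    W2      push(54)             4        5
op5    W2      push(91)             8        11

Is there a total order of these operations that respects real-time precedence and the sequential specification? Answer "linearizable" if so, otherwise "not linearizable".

witness order: op1, op3, op2, op5, op4, op6
after step 1 (op1 pop() → empty): stack <>
after step 2 (op3 push(54)): stack <54>
after step 3 (op2 pop() → 54): stack <>
after step 4 (op5 push(91)): stack <91>
after step 5 (op4 pop() → 91): stack <>
after step 6 (op6 pop() → empty): stack <>

linearizable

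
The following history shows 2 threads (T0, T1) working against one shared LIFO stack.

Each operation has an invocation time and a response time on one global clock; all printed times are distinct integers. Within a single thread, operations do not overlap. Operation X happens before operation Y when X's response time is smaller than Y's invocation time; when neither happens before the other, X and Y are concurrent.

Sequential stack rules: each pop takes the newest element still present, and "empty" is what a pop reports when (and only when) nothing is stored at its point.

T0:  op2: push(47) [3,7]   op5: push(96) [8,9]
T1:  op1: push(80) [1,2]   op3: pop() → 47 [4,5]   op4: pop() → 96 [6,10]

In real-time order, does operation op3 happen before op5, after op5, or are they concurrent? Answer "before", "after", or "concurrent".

op3 spans [4,5], op5 spans [8,9]
resp(op3)=5 < inv(op5)=8

before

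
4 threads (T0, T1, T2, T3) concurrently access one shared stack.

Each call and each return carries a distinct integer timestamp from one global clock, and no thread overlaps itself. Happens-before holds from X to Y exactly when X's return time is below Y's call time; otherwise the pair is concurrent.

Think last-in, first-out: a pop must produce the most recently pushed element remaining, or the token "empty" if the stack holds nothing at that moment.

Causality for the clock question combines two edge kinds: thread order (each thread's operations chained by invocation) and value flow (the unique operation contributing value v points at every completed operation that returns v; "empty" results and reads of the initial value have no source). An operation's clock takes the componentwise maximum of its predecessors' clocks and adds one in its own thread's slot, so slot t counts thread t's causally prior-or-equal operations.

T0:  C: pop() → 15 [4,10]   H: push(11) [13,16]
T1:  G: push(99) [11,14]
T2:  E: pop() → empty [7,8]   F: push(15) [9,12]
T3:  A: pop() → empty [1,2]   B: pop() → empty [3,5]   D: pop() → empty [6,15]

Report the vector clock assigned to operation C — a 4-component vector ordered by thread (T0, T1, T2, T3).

(1, 0, 2, 0)

no predecessors for A (invoked 1): T3 increments from zero → (0, 0, 0, 1)
no predecessors for E (invoked 7): T2 increments from zero → (0, 0, 1, 0)
no predecessors for G (invoked 11): T1 increments from zero → (0, 1, 0, 0)
merge at B (invoked 3): VC(A)=(0, 0, 0, 1), own-thread bump on T3 → (0, 0, 0, 2)
merge at F (invoked 9): VC(E)=(0, 0, 1, 0), own-thread bump on T2 → (0, 0, 2, 0)
merge at D (invoked 6): VC(B)=(0, 0, 0, 2), own-thread bump on T3 → (0, 0, 0, 3)
merge at C (invoked 4): VC(F)=(0, 0, 2, 0), own-thread bump on T0 → (1, 0, 2, 0)
merge at H (invoked 13): VC(C)=(1, 0, 2, 0), own-thread bump on T0 → (2, 0, 2, 0)
target: VC(C) = (1, 0, 2, 0)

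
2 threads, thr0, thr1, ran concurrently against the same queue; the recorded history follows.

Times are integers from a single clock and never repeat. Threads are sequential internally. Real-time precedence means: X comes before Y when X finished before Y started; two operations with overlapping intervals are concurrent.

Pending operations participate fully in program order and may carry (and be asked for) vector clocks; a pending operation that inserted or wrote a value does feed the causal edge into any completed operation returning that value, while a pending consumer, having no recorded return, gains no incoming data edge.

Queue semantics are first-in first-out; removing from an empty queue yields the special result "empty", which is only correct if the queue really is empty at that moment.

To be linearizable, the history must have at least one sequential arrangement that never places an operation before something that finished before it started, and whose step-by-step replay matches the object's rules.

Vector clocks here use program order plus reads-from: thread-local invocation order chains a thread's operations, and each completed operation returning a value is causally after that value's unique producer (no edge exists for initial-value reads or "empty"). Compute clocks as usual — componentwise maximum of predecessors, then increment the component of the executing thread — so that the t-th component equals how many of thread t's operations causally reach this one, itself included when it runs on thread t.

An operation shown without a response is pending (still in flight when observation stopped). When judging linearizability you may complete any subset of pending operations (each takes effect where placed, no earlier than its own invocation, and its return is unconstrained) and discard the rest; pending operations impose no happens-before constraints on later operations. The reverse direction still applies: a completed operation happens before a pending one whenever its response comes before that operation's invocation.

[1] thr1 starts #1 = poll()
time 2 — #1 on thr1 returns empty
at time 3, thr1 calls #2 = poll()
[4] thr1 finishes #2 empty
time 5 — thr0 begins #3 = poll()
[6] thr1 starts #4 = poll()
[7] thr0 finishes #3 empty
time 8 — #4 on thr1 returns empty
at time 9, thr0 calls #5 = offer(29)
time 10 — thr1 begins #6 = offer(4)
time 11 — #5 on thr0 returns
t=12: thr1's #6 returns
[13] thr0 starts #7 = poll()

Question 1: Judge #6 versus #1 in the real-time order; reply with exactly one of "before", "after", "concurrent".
after

#6 spans [10,12], #1 spans [1,2]
resp(#1)=2 < inv(#6)=10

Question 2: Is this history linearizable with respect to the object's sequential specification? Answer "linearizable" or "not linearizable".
linearizable

one valid linearization: #1, #2, #3, #4, #5, #6
1. #1 poll() → empty, leaving queue <>
2. #2 poll() → empty, leaving queue <>
3. #3 poll() → empty, leaving queue <>
4. #4 poll() → empty, leaving queue <>
5. #5 offer(29), leaving queue <29>
6. #6 offer(4), leaving queue <29,4>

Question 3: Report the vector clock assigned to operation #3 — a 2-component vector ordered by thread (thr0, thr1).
(1, 0)

root op #1, invoked 1: fresh clock plus thr1's own tick → (0, 1)
root op #3, invoked 5: fresh clock plus thr0's own tick → (1, 0)
#2, invoked 3, takes VC(#1)=(0, 1) under max, adds 1 for thr1 → (0, 2)
#5, invoked 9, takes VC(#3)=(1, 0) under max, adds 1 for thr0 → (2, 0)
#4, invoked 6, takes VC(#2)=(0, 2) under max, adds 1 for thr1 → (0, 3)
#7, invoked 13, takes VC(#5)=(2, 0) under max, adds 1 for thr0 → (3, 0)
#6, invoked 10, takes VC(#4)=(0, 3) under max, adds 1 for thr1 → (0, 4)
target: VC(#3) = (1, 0)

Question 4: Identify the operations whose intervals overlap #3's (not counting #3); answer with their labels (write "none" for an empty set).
#4

concurrent with #3 ([5,7]): every op whose interval crosses 5..7
#1 [1,2]: before
#2 [3,4]: before
#4 [6,8]: concurrent
#5 [9,11]: after
#6 [10,12]: after
#7 [13,…): after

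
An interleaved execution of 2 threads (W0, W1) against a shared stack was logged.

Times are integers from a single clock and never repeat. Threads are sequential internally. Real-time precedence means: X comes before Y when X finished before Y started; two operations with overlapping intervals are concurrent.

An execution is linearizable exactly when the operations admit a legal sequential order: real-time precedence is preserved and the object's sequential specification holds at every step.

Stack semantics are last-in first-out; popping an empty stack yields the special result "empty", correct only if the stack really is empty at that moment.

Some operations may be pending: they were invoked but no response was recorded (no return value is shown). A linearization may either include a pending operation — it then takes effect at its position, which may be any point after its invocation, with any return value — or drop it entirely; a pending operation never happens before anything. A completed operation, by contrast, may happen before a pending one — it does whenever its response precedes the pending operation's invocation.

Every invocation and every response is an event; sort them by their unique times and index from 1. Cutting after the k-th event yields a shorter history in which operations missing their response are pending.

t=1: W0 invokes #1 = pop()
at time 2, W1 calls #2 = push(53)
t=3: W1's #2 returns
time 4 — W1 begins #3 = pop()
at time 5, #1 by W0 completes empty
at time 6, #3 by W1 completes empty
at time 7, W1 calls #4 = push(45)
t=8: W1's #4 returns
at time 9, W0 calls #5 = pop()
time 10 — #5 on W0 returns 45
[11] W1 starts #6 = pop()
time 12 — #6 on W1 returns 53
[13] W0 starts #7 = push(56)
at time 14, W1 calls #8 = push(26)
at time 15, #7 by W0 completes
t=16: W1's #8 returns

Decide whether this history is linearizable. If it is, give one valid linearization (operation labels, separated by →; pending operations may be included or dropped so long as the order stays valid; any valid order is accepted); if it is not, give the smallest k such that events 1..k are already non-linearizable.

prefix check: 1..5 passes, 1..6 fails once #3's time-6 response joins
checked exhaustively: 3 real-time-consistent orders of 3 completed operations, zero legal stack replays
for example #1, #2, #3 fails at step 3: #3 pop() → empty is not legal there
for example #2, #1, #3 fails at step 2: #1 pop() → empty is not legal there

not linearizable — minimal violating prefix: 6 events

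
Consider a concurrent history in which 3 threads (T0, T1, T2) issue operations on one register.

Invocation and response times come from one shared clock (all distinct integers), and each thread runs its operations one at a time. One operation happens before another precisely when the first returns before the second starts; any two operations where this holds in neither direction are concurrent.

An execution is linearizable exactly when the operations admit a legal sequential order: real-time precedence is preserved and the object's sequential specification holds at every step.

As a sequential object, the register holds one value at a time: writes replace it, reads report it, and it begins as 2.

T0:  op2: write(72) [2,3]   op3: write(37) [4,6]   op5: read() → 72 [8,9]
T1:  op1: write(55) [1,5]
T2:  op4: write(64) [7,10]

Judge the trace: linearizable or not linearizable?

already the first 9 events (up to op5's response at time 9) admit no linearization; the first 8 still do
3 orders of the 4 completed register ops respect real time; none is legal
every completion of the 1 pending operation (op4) was checked; none linearizes
take op1, op2, op3, op5 (pending dropped): step 4 already fails, because op5 read() → 72 cannot occur there
take op2, op1, op3, op5 (pending dropped): step 4 already fails, because op5 read() → 72 cannot occur there

not linearizable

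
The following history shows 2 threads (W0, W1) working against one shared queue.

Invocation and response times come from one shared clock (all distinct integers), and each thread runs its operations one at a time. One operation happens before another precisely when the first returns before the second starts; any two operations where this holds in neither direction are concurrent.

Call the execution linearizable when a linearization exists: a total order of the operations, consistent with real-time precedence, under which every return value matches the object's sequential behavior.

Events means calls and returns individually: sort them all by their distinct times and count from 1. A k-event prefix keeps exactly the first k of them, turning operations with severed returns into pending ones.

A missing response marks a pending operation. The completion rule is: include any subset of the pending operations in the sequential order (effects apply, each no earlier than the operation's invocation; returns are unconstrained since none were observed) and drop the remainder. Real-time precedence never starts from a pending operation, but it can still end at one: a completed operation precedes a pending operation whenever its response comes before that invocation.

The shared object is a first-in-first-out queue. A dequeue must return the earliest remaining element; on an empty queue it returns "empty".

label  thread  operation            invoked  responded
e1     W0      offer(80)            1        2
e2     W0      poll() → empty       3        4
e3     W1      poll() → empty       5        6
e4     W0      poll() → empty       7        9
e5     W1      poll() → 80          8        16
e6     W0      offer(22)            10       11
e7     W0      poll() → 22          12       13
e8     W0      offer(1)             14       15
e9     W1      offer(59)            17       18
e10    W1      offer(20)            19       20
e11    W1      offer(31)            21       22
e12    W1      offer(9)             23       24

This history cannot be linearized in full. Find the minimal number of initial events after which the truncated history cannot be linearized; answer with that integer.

events 1..3 are linearizable; a witness order is e1:
1. e1 offer(80), leaving queue <80>
event 4 — e2's response, time 4 — after it, nothing linearizes
one such order, e1, e2, breaks at step 2 where e2 poll() → empty is illegal

4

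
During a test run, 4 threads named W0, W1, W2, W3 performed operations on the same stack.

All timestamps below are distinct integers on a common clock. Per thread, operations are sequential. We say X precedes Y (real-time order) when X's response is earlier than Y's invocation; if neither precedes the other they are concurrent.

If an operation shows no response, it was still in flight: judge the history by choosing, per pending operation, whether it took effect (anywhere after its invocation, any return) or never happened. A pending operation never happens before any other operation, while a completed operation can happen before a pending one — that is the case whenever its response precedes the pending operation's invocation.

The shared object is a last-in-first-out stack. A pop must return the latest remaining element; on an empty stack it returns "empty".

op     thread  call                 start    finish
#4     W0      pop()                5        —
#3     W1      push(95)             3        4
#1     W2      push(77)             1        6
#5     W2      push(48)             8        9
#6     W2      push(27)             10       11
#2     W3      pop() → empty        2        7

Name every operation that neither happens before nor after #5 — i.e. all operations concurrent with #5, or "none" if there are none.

#4

#5 spans [8,9]: anything still running between times 8 and 9 counts as concurrent
#1 [1,6]: before
#2 [2,7]: before
#3 [3,4]: before
#4 [5,…): concurrent
#6 [10,11]: after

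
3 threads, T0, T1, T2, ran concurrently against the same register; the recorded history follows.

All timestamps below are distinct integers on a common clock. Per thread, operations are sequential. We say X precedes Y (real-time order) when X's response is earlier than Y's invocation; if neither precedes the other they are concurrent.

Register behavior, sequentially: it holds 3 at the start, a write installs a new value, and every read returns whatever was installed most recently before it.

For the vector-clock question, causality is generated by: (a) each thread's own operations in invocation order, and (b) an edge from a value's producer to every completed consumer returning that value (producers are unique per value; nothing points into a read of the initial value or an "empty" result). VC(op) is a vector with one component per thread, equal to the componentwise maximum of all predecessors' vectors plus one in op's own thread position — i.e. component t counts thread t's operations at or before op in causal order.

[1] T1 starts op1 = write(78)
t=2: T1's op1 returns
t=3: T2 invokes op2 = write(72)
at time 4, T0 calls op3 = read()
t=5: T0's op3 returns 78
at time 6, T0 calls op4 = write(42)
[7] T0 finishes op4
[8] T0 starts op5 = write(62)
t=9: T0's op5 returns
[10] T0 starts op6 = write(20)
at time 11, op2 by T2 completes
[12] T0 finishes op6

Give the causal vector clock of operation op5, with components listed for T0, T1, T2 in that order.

(3, 1, 0)

VC(op2, invoked at 3): no causal predecessors; +1 on T2 → (0, 0, 1)
VC(op1, invoked at 1): no causal predecessors; +1 on T1 → (0, 1, 0)
from VC(op1)=(0, 1, 0), op3 (invoked 4) maxes components and bumps T0 → (1, 1, 0)
from VC(op3)=(1, 1, 0), op4 (invoked 6) maxes components and bumps T0 → (2, 1, 0)
from VC(op4)=(2, 1, 0), op5 (invoked 8) maxes components and bumps T0 → (3, 1, 0)
from VC(op5)=(3, 1, 0), op6 (invoked 10) maxes components and bumps T0 → (4, 1, 0)
target: VC(op5) = (3, 1, 0)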